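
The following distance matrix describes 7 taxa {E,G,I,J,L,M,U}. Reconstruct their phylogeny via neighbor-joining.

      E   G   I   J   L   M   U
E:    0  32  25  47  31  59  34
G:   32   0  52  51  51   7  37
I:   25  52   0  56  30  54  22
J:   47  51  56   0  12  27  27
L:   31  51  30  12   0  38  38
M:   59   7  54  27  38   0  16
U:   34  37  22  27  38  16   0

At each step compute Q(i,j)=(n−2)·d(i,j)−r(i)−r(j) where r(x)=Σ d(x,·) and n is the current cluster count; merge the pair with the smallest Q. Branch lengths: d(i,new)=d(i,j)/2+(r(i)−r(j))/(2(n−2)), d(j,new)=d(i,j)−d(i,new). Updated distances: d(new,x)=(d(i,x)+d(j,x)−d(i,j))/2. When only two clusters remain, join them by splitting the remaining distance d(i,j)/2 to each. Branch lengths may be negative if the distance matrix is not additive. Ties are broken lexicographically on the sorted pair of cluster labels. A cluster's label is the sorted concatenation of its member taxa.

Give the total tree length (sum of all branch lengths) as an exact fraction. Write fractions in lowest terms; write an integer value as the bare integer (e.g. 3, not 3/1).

749/8

step 1: merge (G,M) at d=7, Q=-396; branch lengths G→32/5, M→3/5; new cluster GM
  updated: d(E,GM)=42, d(GM,I)=99/2, d(GM,J)=71/2, d(GM,L)=41, d(GM,U)=23
step 2: merge (J,L) at d=12, Q=-563/2; branch lengths J→147/16, L→45/16; new cluster JL
  updated: d(E,JL)=33, d(GM,JL)=129/4, d(I,JL)=37, d(JL,U)=53/2
step 3: merge (E,I) at d=25, Q=-385/2; branch lengths E→151/12, I→149/12; new cluster EI
  updated: d(EI,GM)=133/4, d(EI,JL)=45/2, d(EI,U)=31/2
step 4: merge (EI,JL) at d=45/2, Q=-215/2; branch lengths EI→35/4, JL→55/4; new cluster EIJL
  updated: d(EIJL,GM)=43/2, d(EIJL,U)=39/4
step 5: merge (EIJL,GM) at d=43/2, Q=-217/4; branch lengths EIJL→33/8, GM→139/8; new cluster EGIJLM
  updated: d(EGIJLM,U)=45/8
step 6: merge (EGIJLM,U) at d=45/8; branch lengths EGIJLM→45/16, U→45/16; new cluster EGIJLMU
final tree: ((((E:151/12,I:149/12):35/4,(J:147/16,L:45/16):55/4):33/8,(G:32/5,M:3/5):139/8):45/16,U:45/16)
total length: 749/8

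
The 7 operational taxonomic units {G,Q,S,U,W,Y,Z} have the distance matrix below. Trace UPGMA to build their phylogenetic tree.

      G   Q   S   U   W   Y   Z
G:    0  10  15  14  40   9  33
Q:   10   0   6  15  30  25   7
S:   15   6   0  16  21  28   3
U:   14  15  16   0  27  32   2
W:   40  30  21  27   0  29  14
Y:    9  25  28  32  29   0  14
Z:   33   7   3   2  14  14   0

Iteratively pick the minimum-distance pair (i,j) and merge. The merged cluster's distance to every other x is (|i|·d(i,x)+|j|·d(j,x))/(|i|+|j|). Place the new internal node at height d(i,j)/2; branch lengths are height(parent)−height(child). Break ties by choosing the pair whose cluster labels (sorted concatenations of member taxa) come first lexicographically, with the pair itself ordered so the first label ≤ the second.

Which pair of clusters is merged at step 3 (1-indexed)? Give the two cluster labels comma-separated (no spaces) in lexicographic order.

G,Y

1. join U+Z (d=2) ⇒ UZ; edges |U|=1, |Z|=1
  updated: d(G,UZ)=47/2, d(Q,UZ)=11, d(S,UZ)=19/2, d(UZ,W)=41/2, d(UZ,Y)=23
2. join Q+S (d=6) ⇒ QS; edges |Q|=3, |S|=3
  updated: d(G,QS)=25/2, d(QS,UZ)=41/4, d(QS,W)=51/2, d(QS,Y)=53/2
3. join G+Y (d=9) ⇒ GY; edges |G|=9/2, |Y|=9/2
  updated: d(GY,QS)=39/2, d(GY,UZ)=93/4, d(GY,W)=69/2
4. join QS+UZ (d=41/4) ⇒ QSUZ; edges |QS|=17/8, |UZ|=33/8
  updated: d(GY,QSUZ)=171/8, d(QSUZ,W)=23
5. join GY+QSUZ (d=171/8) ⇒ GQSUYZ; edges |GY|=99/16, |QSUZ|=89/16
  updated: d(GQSUYZ,W)=161/6
6. join GQSUYZ+W (d=161/6) ⇒ GQSUWYZ; edges |GQSUYZ|=131/48, |W|=161/12
final tree: (((G:9/2,Y:9/2):99/16,((Q:3,S:3):17/8,(U:1,Z:1):33/8):89/16):131/48,W:161/12)
total length: 2455/48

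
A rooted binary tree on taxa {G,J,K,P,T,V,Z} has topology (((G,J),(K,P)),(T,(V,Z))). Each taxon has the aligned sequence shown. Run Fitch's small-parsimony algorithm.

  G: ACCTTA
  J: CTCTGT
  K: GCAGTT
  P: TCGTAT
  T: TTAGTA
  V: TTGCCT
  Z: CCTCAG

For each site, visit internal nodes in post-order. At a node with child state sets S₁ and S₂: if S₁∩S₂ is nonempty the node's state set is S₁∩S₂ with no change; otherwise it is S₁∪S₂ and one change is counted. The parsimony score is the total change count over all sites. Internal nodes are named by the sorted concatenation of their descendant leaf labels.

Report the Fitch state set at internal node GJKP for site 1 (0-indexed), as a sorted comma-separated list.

site 0, node GJ: G={A} ∪ J={C} → {A,C} (+1)
site 0, node KP: K={G} ∪ P={T} → {G,T} (+1)
site 0, node GJKP: GJ={A,C} ∪ KP={G,T} → {A,C,G,T} (+1)
site 0, node VZ: V={T} ∪ Z={C} → {C,T} (+1)
site 0, node TVZ: T={T} ∩ VZ={C,T} → {T} (+0)
site 0, node GJKPTVZ: GJKP={A,C,G,T} ∩ TVZ={T} → {T} (+0)
site 1, node GJ: G={C} ∪ J={T} → {C,T} (+1)
site 1, node KP: K={C} ∩ P={C} → {C} (+0)
site 1, node GJKP: GJ={C,T} ∩ KP={C} → {C} (+0)
site 1, node VZ: V={T} ∪ Z={C} → {C,T} (+1)
site 1, node TVZ: T={T} ∩ VZ={C,T} → {T} (+0)
site 1, node GJKPTVZ: GJKP={C} ∪ TVZ={T} → {C,T} (+1)
site 2, node GJ: G={C} ∩ J={C} → {C} (+0)
site 2, node KP: K={A} ∪ P={G} → {A,G} (+1)
site 2, node GJKP: GJ={C} ∪ KP={A,G} → {A,C,G} (+1)
site 2, node VZ: V={G} ∪ Z={T} → {G,T} (+1)
site 2, node TVZ: T={A} ∪ VZ={G,T} → {A,G,T} (+1)
site 2, node GJKPTVZ: GJKP={A,C,G} ∩ TVZ={A,G,T} → {A,G} (+0)
site 3, node GJ: G={T} ∩ J={T} → {T} (+0)
site 3, node KP: K={G} ∪ P={T} → {G,T} (+1)
site 3, node GJKP: GJ={T} ∩ KP={G,T} → {T} (+0)
site 3, node VZ: V={C} ∩ Z={C} → {C} (+0)
site 3, node TVZ: T={G} ∪ VZ={C} → {C,G} (+1)
site 3, node GJKPTVZ: GJKP={T} ∪ TVZ={C,G} → {C,G,T} (+1)
site 4, node GJ: G={T} ∪ J={G} → {G,T} (+1)
site 4, node KP: K={T} ∪ P={A} → {A,T} (+1)
site 4, node GJKP: GJ={G,T} ∩ KP={A,T} → {T} (+0)
site 4, node VZ: V={C} ∪ Z={A} → {A,C} (+1)
site 4, node TVZ: T={T} ∪ VZ={A,C} → {A,C,T} (+1)
site 4, node GJKPTVZ: GJKP={T} ∩ TVZ={A,C,T} → {T} (+0)
site 5, node GJ: G={A} ∪ J={T} → {A,T} (+1)
site 5, node KP: K={T} ∩ P={T} → {T} (+0)
site 5, node GJKP: GJ={A,T} ∩ KP={T} → {T} (+0)
site 5, node VZ: V={T} ∪ Z={G} → {G,T} (+1)
site 5, node TVZ: T={A} ∪ VZ={G,T} → {A,G,T} (+1)
site 5, node GJKPTVZ: GJKP={T} ∩ TVZ={A,G,T} → {T} (+0)
per-site changes: [4, 3, 4, 3, 4, 3]; total = 21

C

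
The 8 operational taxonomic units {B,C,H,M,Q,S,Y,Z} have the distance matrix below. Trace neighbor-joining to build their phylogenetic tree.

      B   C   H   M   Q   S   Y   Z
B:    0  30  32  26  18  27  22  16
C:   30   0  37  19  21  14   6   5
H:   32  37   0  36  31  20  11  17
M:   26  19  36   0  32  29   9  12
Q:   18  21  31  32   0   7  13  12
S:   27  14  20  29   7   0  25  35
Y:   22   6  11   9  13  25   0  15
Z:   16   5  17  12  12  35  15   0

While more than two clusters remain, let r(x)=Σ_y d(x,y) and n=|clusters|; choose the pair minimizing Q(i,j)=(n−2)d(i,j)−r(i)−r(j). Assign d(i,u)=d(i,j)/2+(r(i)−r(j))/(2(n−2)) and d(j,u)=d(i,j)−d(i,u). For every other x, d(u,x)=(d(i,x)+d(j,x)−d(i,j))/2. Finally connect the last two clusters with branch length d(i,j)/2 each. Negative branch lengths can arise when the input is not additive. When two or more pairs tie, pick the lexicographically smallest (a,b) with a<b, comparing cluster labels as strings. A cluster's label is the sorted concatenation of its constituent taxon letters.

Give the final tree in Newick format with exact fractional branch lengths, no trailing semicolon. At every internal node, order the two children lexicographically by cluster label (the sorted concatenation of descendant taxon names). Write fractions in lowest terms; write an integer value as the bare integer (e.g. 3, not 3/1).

iteration 1: select Q,S (d=7, Q=-249); attach at lengths (19/12, 65/12); label the merged cluster QS
  updated: d(B,QS)=19, d(C,QS)=14, d(H,QS)=22, d(M,QS)=27, d(QS,Y)=31/2, d(QS,Z)=20
iteration 2: select H,Y (d=11, Q=-357/2); attach at lengths (263/20, -43/20); label the merged cluster HY
  updated: d(B,HY)=43/2, d(C,HY)=16, d(HY,M)=17, d(HY,QS)=53/4, d(HY,Z)=21/2
iteration 3: select B,QS (d=19, Q=-519/4); attach at lengths (381/32, 227/32); label the merged cluster BQS
  updated: d(BQS,C)=25/2, d(BQS,HY)=63/8, d(BQS,M)=17, d(BQS,Z)=17/2
iteration 4: select BQS,HY (d=63/8, Q=-589/8); attach at lengths (145/48, 233/48); label the merged cluster BHQSY
  updated: d(BHQSY,C)=165/16, d(BHQSY,M)=209/16, d(BHQSY,Z)=89/16
iteration 5: select BHQSY,M (d=209/16, Q=-375/8); attach at lengths (11/4, 165/16); label the merged cluster BHMQSY
  updated: d(BHMQSY,C)=65/8, d(BHMQSY,Z)=9/4
iteration 6: select BHMQSY,C (d=65/8, Q=-123/8); attach at lengths (43/16, 87/16); label the merged cluster BCHMQSY
  updated: d(BCHMQSY,Z)=-7/16
iteration 7: select BCHMQSY,Z (d=-7/16); attach at lengths (-7/32, -7/32); label the merged cluster BCHMQSYZ
final tree: (((((B:381/32,(Q:19/12,S:65/12):227/32):145/48,(H:263/20,Y:-43/20):233/48):11/4,M:165/16):43/16,C:87/16):-7/32,Z:-7/32)
total length: 525/8

(((((B:381/32,(Q:19/12,S:65/12):227/32):145/48,(H:263/20,Y:-43/20):233/48):11/4,M:165/16):43/16,C:87/16):-7/32,Z:-7/32)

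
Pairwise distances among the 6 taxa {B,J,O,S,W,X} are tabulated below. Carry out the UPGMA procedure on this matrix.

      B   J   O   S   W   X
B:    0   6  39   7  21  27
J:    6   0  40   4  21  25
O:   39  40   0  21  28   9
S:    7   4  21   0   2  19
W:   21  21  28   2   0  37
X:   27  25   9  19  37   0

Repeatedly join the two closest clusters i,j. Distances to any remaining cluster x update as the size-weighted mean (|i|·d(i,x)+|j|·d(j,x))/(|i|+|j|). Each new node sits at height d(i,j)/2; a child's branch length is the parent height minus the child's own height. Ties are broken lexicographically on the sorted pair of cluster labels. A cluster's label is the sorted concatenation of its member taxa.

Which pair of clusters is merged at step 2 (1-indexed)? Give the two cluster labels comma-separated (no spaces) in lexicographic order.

1. join S+W (d=2) ⇒ SW; edges |S|=1, |W|=1
  updated: d(B,SW)=14, d(J,SW)=25/2, d(O,SW)=49/2, d(SW,X)=28
2. join B+J (d=6) ⇒ BJ; edges |B|=3, |J|=3
  updated: d(BJ,O)=79/2, d(BJ,SW)=53/4, d(BJ,X)=26
3. join O+X (d=9) ⇒ OX; edges |O|=9/2, |X|=9/2
  updated: d(BJ,OX)=131/4, d(OX,SW)=105/4
4. join BJ+SW (d=53/4) ⇒ BJSW; edges |BJ|=29/8, |SW|=45/8
  updated: d(BJSW,OX)=59/2
5. join BJSW+OX (d=59/2) ⇒ BJOSWX; edges |BJSW|=65/8, |OX|=41/4
final tree: (((B:3,J:3):29/8,(S:1,W:1):45/8):65/8,(O:9/2,X:9/2):41/4)
total length: 357/8

B,J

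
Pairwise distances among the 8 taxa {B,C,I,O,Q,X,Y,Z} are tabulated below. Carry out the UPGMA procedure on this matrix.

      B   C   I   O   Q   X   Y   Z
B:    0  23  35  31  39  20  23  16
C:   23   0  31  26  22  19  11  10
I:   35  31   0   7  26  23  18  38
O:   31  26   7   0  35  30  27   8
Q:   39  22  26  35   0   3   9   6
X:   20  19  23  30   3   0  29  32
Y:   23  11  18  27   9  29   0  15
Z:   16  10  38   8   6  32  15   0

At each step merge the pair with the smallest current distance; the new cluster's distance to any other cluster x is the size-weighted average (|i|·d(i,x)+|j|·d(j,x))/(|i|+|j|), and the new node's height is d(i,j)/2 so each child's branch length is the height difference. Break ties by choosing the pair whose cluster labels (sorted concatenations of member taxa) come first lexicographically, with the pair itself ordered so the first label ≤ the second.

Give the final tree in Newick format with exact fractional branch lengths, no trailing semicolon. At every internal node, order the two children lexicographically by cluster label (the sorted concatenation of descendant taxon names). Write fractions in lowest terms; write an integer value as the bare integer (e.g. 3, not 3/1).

((B:121/10,(((C:5,Z:5):3/2,Y:13/2):13/4,(Q:3/2,X:3/2):33/4):47/20):47/30,(I:7/2,O:7/2):61/6)

step 1: merge (Q,X) at d=3; branch lengths Q→3/2, X→3/2; new cluster QX
  updated: d(B,QX)=59/2, d(C,QX)=41/2, d(I,QX)=49/2, d(O,QX)=65/2, d(QX,Y)=19, d(QX,Z)=19
step 2: merge (I,O) at d=7; branch lengths I→7/2, O→7/2; new cluster IO
  updated: d(B,IO)=33, d(C,IO)=57/2, d(IO,QX)=57/2, d(IO,Y)=45/2, d(IO,Z)=23
step 3: merge (C,Z) at d=10; branch lengths C→5, Z→5; new cluster CZ
  updated: d(B,CZ)=39/2, d(CZ,IO)=103/4, d(CZ,QX)=79/4, d(CZ,Y)=13
step 4: merge (CZ,Y) at d=13; branch lengths CZ→3/2, Y→13/2; new cluster CYZ
  updated: d(B,CYZ)=62/3, d(CYZ,IO)=74/3, d(CYZ,QX)=39/2
step 5: merge (CYZ,QX) at d=39/2; branch lengths CYZ→13/4, QX→33/4; new cluster CQXYZ
  updated: d(B,CQXYZ)=121/5, d(CQXYZ,IO)=131/5
step 6: merge (B,CQXYZ) at d=121/5; branch lengths B→121/10, CQXYZ→47/20; new cluster BCQXYZ
  updated: d(BCQXYZ,IO)=82/3
step 7: merge (BCQXYZ,IO) at d=82/3; branch lengths BCQXYZ→47/30, IO→61/6; new cluster BCIOQXYZ
final tree: ((B:121/10,(((C:5,Z:5):3/2,Y:13/2):13/4,(Q:3/2,X:3/2):33/4):47/20):47/30,(I:7/2,O:7/2):61/6)
total length: 3941/60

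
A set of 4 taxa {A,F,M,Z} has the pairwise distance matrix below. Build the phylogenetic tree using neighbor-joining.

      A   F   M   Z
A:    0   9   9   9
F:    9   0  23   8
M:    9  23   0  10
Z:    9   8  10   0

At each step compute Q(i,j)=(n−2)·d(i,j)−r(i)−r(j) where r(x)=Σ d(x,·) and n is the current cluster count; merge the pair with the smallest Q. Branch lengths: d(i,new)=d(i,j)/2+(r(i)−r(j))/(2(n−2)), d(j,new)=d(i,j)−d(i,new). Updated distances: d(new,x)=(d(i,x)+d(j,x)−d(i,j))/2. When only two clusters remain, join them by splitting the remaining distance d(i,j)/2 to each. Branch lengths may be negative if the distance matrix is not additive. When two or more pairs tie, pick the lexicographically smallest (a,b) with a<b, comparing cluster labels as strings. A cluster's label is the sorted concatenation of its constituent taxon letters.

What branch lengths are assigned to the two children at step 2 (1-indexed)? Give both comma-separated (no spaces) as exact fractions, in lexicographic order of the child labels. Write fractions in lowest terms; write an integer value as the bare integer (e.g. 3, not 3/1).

17/4,29/4

iteration 1: select A,M (d=9, Q=-51); attach at lengths (3/4, 33/4); label the merged cluster AM
  updated: d(AM,F)=23/2, d(AM,Z)=5
iteration 2: select AM,F (d=23/2, Q=-49/2); attach at lengths (17/4, 29/4); label the merged cluster AFM
  updated: d(AFM,Z)=3/4
iteration 3: select AFM,Z (d=3/4); attach at lengths (3/8, 3/8); label the merged cluster AFMZ
final tree: (((A:3/4,M:33/4):17/4,F:29/4):3/8,Z:3/8)
total length: 85/4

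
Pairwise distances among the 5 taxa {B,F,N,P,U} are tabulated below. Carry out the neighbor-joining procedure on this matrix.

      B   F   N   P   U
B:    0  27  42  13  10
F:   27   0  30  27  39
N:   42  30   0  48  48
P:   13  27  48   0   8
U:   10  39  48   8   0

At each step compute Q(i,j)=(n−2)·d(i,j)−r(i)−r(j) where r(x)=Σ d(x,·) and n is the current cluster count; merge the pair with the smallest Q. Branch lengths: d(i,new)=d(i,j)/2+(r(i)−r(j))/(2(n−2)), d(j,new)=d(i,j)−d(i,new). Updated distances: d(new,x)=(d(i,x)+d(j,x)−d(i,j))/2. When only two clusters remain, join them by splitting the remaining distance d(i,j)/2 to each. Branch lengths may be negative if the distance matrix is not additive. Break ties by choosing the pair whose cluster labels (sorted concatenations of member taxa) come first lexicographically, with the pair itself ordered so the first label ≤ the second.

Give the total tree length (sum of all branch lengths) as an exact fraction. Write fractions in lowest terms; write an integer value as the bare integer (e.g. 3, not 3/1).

249/4

step 1: merge (F,N) at d=30, Q=-201; branch lengths F→15/2, N→45/2; new cluster FN
  updated: d(B,FN)=39/2, d(FN,P)=45/2, d(FN,U)=57/2
step 2: merge (B,FN) at d=39/2, Q=-74; branch lengths B→11/4, FN→67/4; new cluster BFN
  updated: d(BFN,P)=8, d(BFN,U)=19/2
step 3: merge (BFN,P) at d=8, Q=-51/2; branch lengths BFN→19/4, P→13/4; new cluster BFNP
  updated: d(BFNP,U)=19/4
step 4: merge (BFNP,U) at d=19/4; branch lengths BFNP→19/8, U→19/8; new cluster BFNPU
final tree: (((B:11/4,(F:15/2,N:45/2):67/4):19/4,P:13/4):19/8,U:19/8)
total length: 249/4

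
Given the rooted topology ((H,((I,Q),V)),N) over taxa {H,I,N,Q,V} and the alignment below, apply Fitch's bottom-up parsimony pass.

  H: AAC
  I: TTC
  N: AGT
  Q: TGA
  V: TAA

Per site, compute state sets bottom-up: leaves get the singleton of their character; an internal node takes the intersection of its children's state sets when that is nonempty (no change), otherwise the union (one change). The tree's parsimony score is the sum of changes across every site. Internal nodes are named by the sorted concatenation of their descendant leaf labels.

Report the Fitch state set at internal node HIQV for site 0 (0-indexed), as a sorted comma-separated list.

site 0, node IQ: I={T} ∩ Q={T} → {T} (+0)
site 0, node IQV: IQ={T} ∩ V={T} → {T} (+0)
site 0, node HIQV: H={A} ∪ IQV={T} → {A,T} (+1)
site 0, node HINQV: HIQV={A,T} ∩ N={A} → {A} (+0)
site 1, node IQ: I={T} ∪ Q={G} → {G,T} (+1)
site 1, node IQV: IQ={G,T} ∪ V={A} → {A,G,T} (+1)
site 1, node HIQV: H={A} ∩ IQV={A,G,T} → {A} (+0)
site 1, node HINQV: HIQV={A} ∪ N={G} → {A,G} (+1)
site 2, node IQ: I={C} ∪ Q={A} → {A,C} (+1)
site 2, node IQV: IQ={A,C} ∩ V={A} → {A} (+0)
site 2, node HIQV: H={C} ∪ IQV={A} → {A,C} (+1)
site 2, node HINQV: HIQV={A,C} ∪ N={T} → {A,C,T} (+1)
per-site changes: [1, 3, 3]; total = 7

A,T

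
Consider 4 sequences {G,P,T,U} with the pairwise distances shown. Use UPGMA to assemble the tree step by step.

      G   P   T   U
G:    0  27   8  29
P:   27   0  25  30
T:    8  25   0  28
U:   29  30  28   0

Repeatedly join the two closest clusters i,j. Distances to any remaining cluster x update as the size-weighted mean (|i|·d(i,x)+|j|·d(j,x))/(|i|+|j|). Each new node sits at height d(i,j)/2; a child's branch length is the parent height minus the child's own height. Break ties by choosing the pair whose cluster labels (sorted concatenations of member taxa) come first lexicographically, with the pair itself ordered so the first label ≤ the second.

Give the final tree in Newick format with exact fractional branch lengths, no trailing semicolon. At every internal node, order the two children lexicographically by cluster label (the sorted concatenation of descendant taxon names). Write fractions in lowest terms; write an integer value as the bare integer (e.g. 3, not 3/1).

(((G:4,T:4):9,P:13):3/2,U:29/2)

iteration 1: select G,T (d=8); attach at lengths (4, 4); label the merged cluster GT
  updated: d(GT,P)=26, d(GT,U)=57/2
iteration 2: select GT,P (d=26); attach at lengths (9, 13); label the merged cluster GPT
  updated: d(GPT,U)=29
iteration 3: select GPT,U (d=29); attach at lengths (3/2, 29/2); label the merged cluster GPTU
final tree: (((G:4,T:4):9,P:13):3/2,U:29/2)
total length: 46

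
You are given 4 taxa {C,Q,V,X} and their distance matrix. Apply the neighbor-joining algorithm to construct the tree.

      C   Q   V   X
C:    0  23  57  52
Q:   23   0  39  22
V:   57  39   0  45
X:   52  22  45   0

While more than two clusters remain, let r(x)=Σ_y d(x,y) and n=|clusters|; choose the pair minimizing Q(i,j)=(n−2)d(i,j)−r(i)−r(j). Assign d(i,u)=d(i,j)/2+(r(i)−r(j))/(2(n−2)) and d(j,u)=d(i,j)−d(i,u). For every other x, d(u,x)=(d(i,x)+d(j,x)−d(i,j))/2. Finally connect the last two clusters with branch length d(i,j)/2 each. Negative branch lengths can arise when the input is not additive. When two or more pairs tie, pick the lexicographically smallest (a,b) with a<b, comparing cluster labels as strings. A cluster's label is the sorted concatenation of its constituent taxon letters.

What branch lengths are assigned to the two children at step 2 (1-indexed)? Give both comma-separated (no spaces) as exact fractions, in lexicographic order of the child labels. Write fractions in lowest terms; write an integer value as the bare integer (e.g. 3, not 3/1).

17/2,28

iteration 1: select C,Q (d=23, Q=-170); attach at lengths (47/2, -1/2); label the merged cluster CQ
  updated: d(CQ,V)=73/2, d(CQ,X)=51/2
iteration 2: select CQ,V (d=73/2, Q=-107); attach at lengths (17/2, 28); label the merged cluster CQV
  updated: d(CQV,X)=17
iteration 3: select CQV,X (d=17); attach at lengths (17/2, 17/2); label the merged cluster CQVX
final tree: (((C:47/2,Q:-1/2):17/2,V:28):17/2,X:17/2)
total length: 153/2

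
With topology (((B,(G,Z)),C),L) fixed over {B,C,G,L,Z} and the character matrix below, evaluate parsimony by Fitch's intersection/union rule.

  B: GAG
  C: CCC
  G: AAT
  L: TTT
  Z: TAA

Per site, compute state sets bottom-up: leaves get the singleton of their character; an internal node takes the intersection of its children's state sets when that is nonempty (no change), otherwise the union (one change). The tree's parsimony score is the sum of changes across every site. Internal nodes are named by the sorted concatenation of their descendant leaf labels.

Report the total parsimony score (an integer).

8

[col 0] GZ: children G:{A}, Z:{T} ∪→ {A,T}; cost 1
[col 0] BGZ: children B:{G}, GZ:{A,T} ∪→ {A,G,T}; cost 1
[col 0] BCGZ: children BGZ:{A,G,T}, C:{C} ∪→ {A,C,G,T}; cost 1
[col 0] BCGLZ: children BCGZ:{A,C,G,T}, L:{T} ∩→ {T}; cost 0
[col 1] GZ: children G:{A}, Z:{A} ∩→ {A}; cost 0
[col 1] BGZ: children B:{A}, GZ:{A} ∩→ {A}; cost 0
[col 1] BCGZ: children BGZ:{A}, C:{C} ∪→ {A,C}; cost 1
[col 1] BCGLZ: children BCGZ:{A,C}, L:{T} ∪→ {A,C,T}; cost 1
[col 2] GZ: children G:{T}, Z:{A} ∪→ {A,T}; cost 1
[col 2] BGZ: children B:{G}, GZ:{A,T} ∪→ {A,G,T}; cost 1
[col 2] BCGZ: children BGZ:{A,G,T}, C:{C} ∪→ {A,C,G,T}; cost 1
[col 2] BCGLZ: children BCGZ:{A,C,G,T}, L:{T} ∩→ {T}; cost 0
per-site changes: [3, 2, 3]; total = 8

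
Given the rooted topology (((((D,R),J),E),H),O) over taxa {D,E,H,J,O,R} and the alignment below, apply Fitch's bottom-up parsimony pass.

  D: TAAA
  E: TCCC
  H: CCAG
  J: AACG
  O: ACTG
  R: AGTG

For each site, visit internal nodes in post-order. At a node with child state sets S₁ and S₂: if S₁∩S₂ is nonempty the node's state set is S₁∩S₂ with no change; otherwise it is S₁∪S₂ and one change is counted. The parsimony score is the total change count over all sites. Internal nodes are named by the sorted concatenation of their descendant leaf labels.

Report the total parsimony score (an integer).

11

[col 0] DR: children D:{T}, R:{A} ∪→ {A,T}; cost 1
[col 0] DJR: children DR:{A,T}, J:{A} ∩→ {A}; cost 0
[col 0] DEJR: children DJR:{A}, E:{T} ∪→ {A,T}; cost 1
[col 0] DEHJR: children DEJR:{A,T}, H:{C} ∪→ {A,C,T}; cost 1
[col 0] DEHJOR: children DEHJR:{A,C,T}, O:{A} ∩→ {A}; cost 0
[col 1] DR: children D:{A}, R:{G} ∪→ {A,G}; cost 1
[col 1] DJR: children DR:{A,G}, J:{A} ∩→ {A}; cost 0
[col 1] DEJR: children DJR:{A}, E:{C} ∪→ {A,C}; cost 1
[col 1] DEHJR: children DEJR:{A,C}, H:{C} ∩→ {C}; cost 0
[col 1] DEHJOR: children DEHJR:{C}, O:{C} ∩→ {C}; cost 0
[col 2] DR: children D:{A}, R:{T} ∪→ {A,T}; cost 1
[col 2] DJR: children DR:{A,T}, J:{C} ∪→ {A,C,T}; cost 1
[col 2] DEJR: children DJR:{A,C,T}, E:{C} ∩→ {C}; cost 0
[col 2] DEHJR: children DEJR:{C}, H:{A} ∪→ {A,C}; cost 1
[col 2] DEHJOR: children DEHJR:{A,C}, O:{T} ∪→ {A,C,T}; cost 1
[col 3] DR: children D:{A}, R:{G} ∪→ {A,G}; cost 1
[col 3] DJR: children DR:{A,G}, J:{G} ∩→ {G}; cost 0
[col 3] DEJR: children DJR:{G}, E:{C} ∪→ {C,G}; cost 1
[col 3] DEHJR: children DEJR:{C,G}, H:{G} ∩→ {G}; cost 0
[col 3] DEHJOR: children DEHJR:{G}, O:{G} ∩→ {G}; cost 0
per-site changes: [3, 2, 4, 2]; total = 11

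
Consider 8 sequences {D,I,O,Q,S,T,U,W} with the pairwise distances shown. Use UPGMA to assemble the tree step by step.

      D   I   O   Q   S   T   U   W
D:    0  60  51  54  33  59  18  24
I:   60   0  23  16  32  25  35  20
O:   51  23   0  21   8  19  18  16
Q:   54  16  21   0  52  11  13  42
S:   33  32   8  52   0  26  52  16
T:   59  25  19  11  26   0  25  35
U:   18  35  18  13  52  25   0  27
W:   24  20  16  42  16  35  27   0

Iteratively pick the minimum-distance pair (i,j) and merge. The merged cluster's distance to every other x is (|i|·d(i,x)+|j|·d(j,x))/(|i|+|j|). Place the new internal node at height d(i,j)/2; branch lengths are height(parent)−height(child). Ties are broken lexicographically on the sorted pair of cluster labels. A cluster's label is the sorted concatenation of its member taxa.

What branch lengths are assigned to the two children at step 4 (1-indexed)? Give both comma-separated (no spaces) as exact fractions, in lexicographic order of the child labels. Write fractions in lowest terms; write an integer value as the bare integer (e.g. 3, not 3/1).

9,9

iteration 1: select O,S (d=8); attach at lengths (4, 4); label the merged cluster OS
  updated: d(D,OS)=42, d(I,OS)=55/2, d(OS,Q)=73/2, d(OS,T)=45/2, d(OS,U)=35, d(OS,W)=16
iteration 2: select Q,T (d=11); attach at lengths (11/2, 11/2); label the merged cluster QT
  updated: d(D,QT)=113/2, d(I,QT)=41/2, d(OS,QT)=59/2, d(QT,U)=19, d(QT,W)=77/2
iteration 3: select OS,W (d=16); attach at lengths (4, 8); label the merged cluster OSW
  updated: d(D,OSW)=36, d(I,OSW)=25, d(OSW,QT)=65/2, d(OSW,U)=97/3
iteration 4: select D,U (d=18); attach at lengths (9, 9); label the merged cluster DU
  updated: d(DU,I)=95/2, d(DU,OSW)=205/6, d(DU,QT)=151/4
iteration 5: select I,QT (d=41/2); attach at lengths (41/4, 19/4); label the merged cluster IQT
  updated: d(DU,IQT)=41, d(IQT,OSW)=30
iteration 6: select IQT,OSW (d=30); attach at lengths (19/4, 7); label the merged cluster IOQSTW
  updated: d(DU,IOQSTW)=451/12
iteration 7: select DU,IOQSTW (d=451/12); attach at lengths (235/24, 91/24); label the merged cluster DIOQSTUW
final tree: ((D:9,U:9):235/24,((I:41/4,(Q:11/2,T:11/2):19/4):19/4,((O:4,S:4):4,W:8):7):91/24)
total length: 268/3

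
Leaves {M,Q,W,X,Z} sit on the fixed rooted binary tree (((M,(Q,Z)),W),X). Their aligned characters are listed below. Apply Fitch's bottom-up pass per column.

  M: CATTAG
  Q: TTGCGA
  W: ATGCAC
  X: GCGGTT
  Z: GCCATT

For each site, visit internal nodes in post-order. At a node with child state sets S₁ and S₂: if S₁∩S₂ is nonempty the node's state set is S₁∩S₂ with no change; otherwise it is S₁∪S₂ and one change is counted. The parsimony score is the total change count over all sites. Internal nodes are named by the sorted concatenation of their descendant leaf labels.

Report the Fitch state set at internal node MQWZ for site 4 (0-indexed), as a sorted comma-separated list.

QZ@0: {T} ∪ {G} = {G,T} (union, +1)
MQZ@0: {C} ∪ {G,T} = {C,G,T} (union, +1)
MQWZ@0: {C,G,T} ∪ {A} = {A,C,G,T} (union, +1)
MQWXZ@0: {A,C,G,T} ∩ {G} = {G} (intersection, +0)
QZ@1: {T} ∪ {C} = {C,T} (union, +1)
MQZ@1: {A} ∪ {C,T} = {A,C,T} (union, +1)
MQWZ@1: {A,C,T} ∩ {T} = {T} (intersection, +0)
MQWXZ@1: {T} ∪ {C} = {C,T} (union, +1)
QZ@2: {G} ∪ {C} = {C,G} (union, +1)
MQZ@2: {T} ∪ {C,G} = {C,G,T} (union, +1)
MQWZ@2: {C,G,T} ∩ {G} = {G} (intersection, +0)
MQWXZ@2: {G} ∩ {G} = {G} (intersection, +0)
QZ@3: {C} ∪ {A} = {A,C} (union, +1)
MQZ@3: {T} ∪ {A,C} = {A,C,T} (union, +1)
MQWZ@3: {A,C,T} ∩ {C} = {C} (intersection, +0)
MQWXZ@3: {C} ∪ {G} = {C,G} (union, +1)
QZ@4: {G} ∪ {T} = {G,T} (union, +1)
MQZ@4: {A} ∪ {G,T} = {A,G,T} (union, +1)
MQWZ@4: {A,G,T} ∩ {A} = {A} (intersection, +0)
MQWXZ@4: {A} ∪ {T} = {A,T} (union, +1)
QZ@5: {A} ∪ {T} = {A,T} (union, +1)
MQZ@5: {G} ∪ {A,T} = {A,G,T} (union, +1)
MQWZ@5: {A,G,T} ∪ {C} = {A,C,G,T} (union, +1)
MQWXZ@5: {A,C,G,T} ∩ {T} = {T} (intersection, +0)
per-site changes: [3, 3, 2, 3, 3, 3]; total = 17

A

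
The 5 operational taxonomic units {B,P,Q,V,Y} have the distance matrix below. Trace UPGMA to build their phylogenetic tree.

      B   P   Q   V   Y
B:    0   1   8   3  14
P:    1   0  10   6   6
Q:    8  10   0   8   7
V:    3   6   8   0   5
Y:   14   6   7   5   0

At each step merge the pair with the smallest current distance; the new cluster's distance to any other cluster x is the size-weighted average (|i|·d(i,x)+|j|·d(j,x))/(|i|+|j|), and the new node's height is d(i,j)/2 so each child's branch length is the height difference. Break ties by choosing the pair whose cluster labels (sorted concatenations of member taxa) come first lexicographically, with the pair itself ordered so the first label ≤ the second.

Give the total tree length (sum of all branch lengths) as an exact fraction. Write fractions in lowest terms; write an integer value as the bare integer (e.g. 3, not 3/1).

59/4

step 1: merge (B,P) at d=1; branch lengths B→1/2, P→1/2; new cluster BP
  updated: d(BP,Q)=9, d(BP,V)=9/2, d(BP,Y)=10
step 2: merge (BP,V) at d=9/2; branch lengths BP→7/4, V→9/4; new cluster BPV
  updated: d(BPV,Q)=26/3, d(BPV,Y)=25/3
step 3: merge (Q,Y) at d=7; branch lengths Q→7/2, Y→7/2; new cluster QY
  updated: d(BPV,QY)=17/2
step 4: merge (BPV,QY) at d=17/2; branch lengths BPV→2, QY→3/4; new cluster BPQVY
final tree: (((B:1/2,P:1/2):7/4,V:9/4):2,(Q:7/2,Y:7/2):3/4)
total length: 59/4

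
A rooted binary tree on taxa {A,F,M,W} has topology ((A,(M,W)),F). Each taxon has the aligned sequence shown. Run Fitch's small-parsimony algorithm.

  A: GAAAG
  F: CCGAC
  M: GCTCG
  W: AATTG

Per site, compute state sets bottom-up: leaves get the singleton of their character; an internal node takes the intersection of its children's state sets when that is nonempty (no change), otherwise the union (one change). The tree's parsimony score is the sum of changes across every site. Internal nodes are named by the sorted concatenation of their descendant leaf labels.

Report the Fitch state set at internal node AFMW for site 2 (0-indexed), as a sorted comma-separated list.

A,G,T

MW@0: {G} ∪ {A} = {A,G} (union, +1)
AMW@0: {G} ∩ {A,G} = {G} (intersection, +0)
AFMW@0: {G} ∪ {C} = {C,G} (union, +1)
MW@1: {C} ∪ {A} = {A,C} (union, +1)
AMW@1: {A} ∩ {A,C} = {A} (intersection, +0)
AFMW@1: {A} ∪ {C} = {A,C} (union, +1)
MW@2: {T} ∩ {T} = {T} (intersection, +0)
AMW@2: {A} ∪ {T} = {A,T} (union, +1)
AFMW@2: {A,T} ∪ {G} = {A,G,T} (union, +1)
MW@3: {C} ∪ {T} = {C,T} (union, +1)
AMW@3: {A} ∪ {C,T} = {A,C,T} (union, +1)
AFMW@3: {A,C,T} ∩ {A} = {A} (intersection, +0)
MW@4: {G} ∩ {G} = {G} (intersection, +0)
AMW@4: {G} ∩ {G} = {G} (intersection, +0)
AFMW@4: {G} ∪ {C} = {C,G} (union, +1)
per-site changes: [2, 2, 2, 2, 1]; total = 9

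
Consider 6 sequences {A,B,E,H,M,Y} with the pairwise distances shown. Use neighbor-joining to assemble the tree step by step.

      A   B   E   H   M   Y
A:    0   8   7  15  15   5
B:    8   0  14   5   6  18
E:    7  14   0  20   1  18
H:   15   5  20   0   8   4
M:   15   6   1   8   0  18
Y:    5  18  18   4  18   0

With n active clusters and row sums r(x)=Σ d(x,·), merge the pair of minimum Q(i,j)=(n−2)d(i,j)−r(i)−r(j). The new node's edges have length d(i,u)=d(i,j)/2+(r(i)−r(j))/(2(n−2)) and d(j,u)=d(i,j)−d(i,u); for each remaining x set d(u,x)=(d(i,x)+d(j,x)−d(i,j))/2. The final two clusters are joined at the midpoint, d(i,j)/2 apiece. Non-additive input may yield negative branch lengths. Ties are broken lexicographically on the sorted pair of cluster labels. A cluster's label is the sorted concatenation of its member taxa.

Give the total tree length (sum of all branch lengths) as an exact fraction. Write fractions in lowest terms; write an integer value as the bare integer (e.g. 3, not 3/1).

193/8

step 1: merge (E,M) at d=1, Q=-104; branch lengths E→2, M→-1; new cluster EM
  updated: d(A,EM)=21/2, d(B,EM)=19/2, d(EM,H)=27/2, d(EM,Y)=35/2
step 2: merge (H,Y) at d=4, Q=-70; branch lengths H→5/6, Y→19/6; new cluster HY
  updated: d(A,HY)=8, d(B,HY)=19/2, d(EM,HY)=27/2
step 3: merge (A,HY) at d=8, Q=-83/2; branch lengths A→23/8, HY→41/8; new cluster AHY
  updated: d(AHY,B)=19/4, d(AHY,EM)=8
step 4: merge (AHY,B) at d=19/4, Q=-89/4; branch lengths AHY→13/8, B→25/8; new cluster ABHY
  updated: d(ABHY,EM)=51/8
step 5: merge (ABHY,EM) at d=51/8; branch lengths ABHY→51/16, EM→51/16; new cluster ABEHMY
final tree: (((A:23/8,(H:5/6,Y:19/6):41/8):13/8,B:25/8):51/16,(E:2,M:-1):51/16)
total length: 193/8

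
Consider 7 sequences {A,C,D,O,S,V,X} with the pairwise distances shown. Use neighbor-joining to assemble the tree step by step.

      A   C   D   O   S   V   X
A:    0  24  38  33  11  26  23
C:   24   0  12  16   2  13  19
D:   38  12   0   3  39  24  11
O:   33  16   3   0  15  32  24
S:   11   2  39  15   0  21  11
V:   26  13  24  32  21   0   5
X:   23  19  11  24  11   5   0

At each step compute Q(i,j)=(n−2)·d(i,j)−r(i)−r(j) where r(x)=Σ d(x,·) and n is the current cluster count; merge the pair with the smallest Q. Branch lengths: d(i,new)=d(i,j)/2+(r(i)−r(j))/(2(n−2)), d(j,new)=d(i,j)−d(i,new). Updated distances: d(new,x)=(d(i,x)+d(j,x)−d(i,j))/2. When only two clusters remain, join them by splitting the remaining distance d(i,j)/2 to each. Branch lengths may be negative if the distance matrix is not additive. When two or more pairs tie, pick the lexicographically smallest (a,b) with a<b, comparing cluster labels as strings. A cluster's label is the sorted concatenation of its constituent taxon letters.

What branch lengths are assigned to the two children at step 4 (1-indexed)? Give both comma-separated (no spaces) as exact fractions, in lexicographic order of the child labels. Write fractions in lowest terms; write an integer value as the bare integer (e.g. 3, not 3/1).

iteration 1: select D,O (d=3, Q=-235); attach at lengths (19/10, 11/10); label the merged cluster DO
  updated: d(A,DO)=34, d(C,DO)=25/2, d(DO,S)=51/2, d(DO,V)=53/2, d(DO,X)=16
iteration 2: select V,X (d=5, Q=-291/2); attach at lengths (75/16, 5/16); label the merged cluster VX
  updated: d(A,VX)=22, d(C,VX)=27/2, d(DO,VX)=75/4, d(S,VX)=27/2
iteration 3: select A,S (d=11, Q=-110); attach at lengths (12, -1); label the merged cluster AS
  updated: d(AS,C)=15/2, d(AS,DO)=97/4, d(AS,VX)=49/4
iteration 4: select AS,VX (d=49/4, Q=-64); attach at lengths (6, 25/4); label the merged cluster ASVX
  updated: d(ASVX,C)=35/8, d(ASVX,DO)=123/8
iteration 5: select ASVX,C (d=35/8, Q=-129/4); attach at lengths (29/8, 3/4); label the merged cluster ACSVX
  updated: d(ACSVX,DO)=47/4
iteration 6: select ACSVX,DO (d=47/4); attach at lengths (47/8, 47/8); label the merged cluster ACDOSVX
final tree: ((((A:12,S:-1):6,(V:75/16,X:5/16):25/4):29/8,C:3/4):47/8,(D:19/10,O:11/10):47/8)
total length: 379/8

6,25/4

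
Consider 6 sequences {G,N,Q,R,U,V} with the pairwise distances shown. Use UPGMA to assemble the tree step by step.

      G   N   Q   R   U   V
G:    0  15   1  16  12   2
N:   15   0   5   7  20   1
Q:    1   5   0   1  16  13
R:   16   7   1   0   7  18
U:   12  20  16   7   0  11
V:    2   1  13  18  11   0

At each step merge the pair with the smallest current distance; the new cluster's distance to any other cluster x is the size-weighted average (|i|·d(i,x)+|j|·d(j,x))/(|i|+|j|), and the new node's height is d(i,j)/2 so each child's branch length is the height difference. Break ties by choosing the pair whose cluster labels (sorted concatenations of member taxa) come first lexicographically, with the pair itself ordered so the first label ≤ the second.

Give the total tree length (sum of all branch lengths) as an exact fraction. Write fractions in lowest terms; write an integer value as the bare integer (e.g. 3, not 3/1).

43/2

step 1: merge (G,Q) at d=1; branch lengths G→1/2, Q→1/2; new cluster GQ
  updated: d(GQ,N)=10, d(GQ,R)=17/2, d(GQ,U)=14, d(GQ,V)=15/2
step 2: merge (N,V) at d=1; branch lengths N→1/2, V→1/2; new cluster NV
  updated: d(GQ,NV)=35/4, d(NV,R)=25/2, d(NV,U)=31/2
step 3: merge (R,U) at d=7; branch lengths R→7/2, U→7/2; new cluster RU
  updated: d(GQ,RU)=45/4, d(NV,RU)=14
step 4: merge (GQ,NV) at d=35/4; branch lengths GQ→31/8, NV→31/8; new cluster GNQV
  updated: d(GNQV,RU)=101/8
step 5: merge (GNQV,RU) at d=101/8; branch lengths GNQV→31/16, RU→45/16; new cluster GNQRUV
final tree: (((G:1/2,Q:1/2):31/8,(N:1/2,V:1/2):31/8):31/16,(R:7/2,U:7/2):45/16)
total length: 43/2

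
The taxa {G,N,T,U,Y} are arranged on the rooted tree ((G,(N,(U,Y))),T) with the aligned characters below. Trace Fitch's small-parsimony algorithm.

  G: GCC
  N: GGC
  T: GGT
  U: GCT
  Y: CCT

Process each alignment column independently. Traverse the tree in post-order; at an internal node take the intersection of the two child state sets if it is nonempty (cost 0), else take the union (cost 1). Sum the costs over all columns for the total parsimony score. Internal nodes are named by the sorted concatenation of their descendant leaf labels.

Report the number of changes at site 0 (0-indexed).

1

[col 0] UY: children U:{G}, Y:{C} ∪→ {C,G}; cost 1
[col 0] NUY: children N:{G}, UY:{C,G} ∩→ {G}; cost 0
[col 0] GNUY: children G:{G}, NUY:{G} ∩→ {G}; cost 0
[col 0] GNTUY: children GNUY:{G}, T:{G} ∩→ {G}; cost 0
[col 1] UY: children U:{C}, Y:{C} ∩→ {C}; cost 0
[col 1] NUY: children N:{G}, UY:{C} ∪→ {C,G}; cost 1
[col 1] GNUY: children G:{C}, NUY:{C,G} ∩→ {C}; cost 0
[col 1] GNTUY: children GNUY:{C}, T:{G} ∪→ {C,G}; cost 1
[col 2] UY: children U:{T}, Y:{T} ∩→ {T}; cost 0
[col 2] NUY: children N:{C}, UY:{T} ∪→ {C,T}; cost 1
[col 2] GNUY: children G:{C}, NUY:{C,T} ∩→ {C}; cost 0
[col 2] GNTUY: children GNUY:{C}, T:{T} ∪→ {C,T}; cost 1
per-site changes: [1, 2, 2]; total = 5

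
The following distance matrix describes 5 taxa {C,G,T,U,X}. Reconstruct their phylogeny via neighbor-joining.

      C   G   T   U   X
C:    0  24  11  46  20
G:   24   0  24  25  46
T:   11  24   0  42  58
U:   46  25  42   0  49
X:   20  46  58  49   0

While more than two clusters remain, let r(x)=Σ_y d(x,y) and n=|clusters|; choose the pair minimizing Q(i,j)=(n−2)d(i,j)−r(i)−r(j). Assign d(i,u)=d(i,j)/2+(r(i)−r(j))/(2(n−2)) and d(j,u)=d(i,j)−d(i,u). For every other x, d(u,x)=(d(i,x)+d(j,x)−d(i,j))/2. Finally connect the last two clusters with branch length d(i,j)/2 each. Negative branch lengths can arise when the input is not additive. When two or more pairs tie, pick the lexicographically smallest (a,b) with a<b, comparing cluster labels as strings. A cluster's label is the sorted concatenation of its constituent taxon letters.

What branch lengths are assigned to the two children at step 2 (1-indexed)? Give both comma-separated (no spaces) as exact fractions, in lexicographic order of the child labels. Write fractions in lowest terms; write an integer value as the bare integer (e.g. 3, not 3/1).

1. join C+X (d=20, Q=-214) ⇒ CX; edges |C|=-2, |X|=22
  updated: d(CX,G)=25, d(CX,T)=49/2, d(CX,U)=75/2
2. join CX+T (d=49/2, Q=-257/2) ⇒ CTX; edges |CX|=91/8, |T|=105/8
  updated: d(CTX,G)=49/4, d(CTX,U)=55/2
3. join CTX+G (d=49/4, Q=-259/4) ⇒ CGTX; edges |CTX|=59/8, |G|=39/8
  updated: d(CGTX,U)=161/8
4. join CGTX+U (d=161/8) ⇒ CGTUX; edges |CGTX|=161/16, |U|=161/16
final tree: ((((C:-2,X:22):91/8,T:105/8):59/8,G:39/8):161/16,U:161/16)
total length: 615/8

91/8,105/8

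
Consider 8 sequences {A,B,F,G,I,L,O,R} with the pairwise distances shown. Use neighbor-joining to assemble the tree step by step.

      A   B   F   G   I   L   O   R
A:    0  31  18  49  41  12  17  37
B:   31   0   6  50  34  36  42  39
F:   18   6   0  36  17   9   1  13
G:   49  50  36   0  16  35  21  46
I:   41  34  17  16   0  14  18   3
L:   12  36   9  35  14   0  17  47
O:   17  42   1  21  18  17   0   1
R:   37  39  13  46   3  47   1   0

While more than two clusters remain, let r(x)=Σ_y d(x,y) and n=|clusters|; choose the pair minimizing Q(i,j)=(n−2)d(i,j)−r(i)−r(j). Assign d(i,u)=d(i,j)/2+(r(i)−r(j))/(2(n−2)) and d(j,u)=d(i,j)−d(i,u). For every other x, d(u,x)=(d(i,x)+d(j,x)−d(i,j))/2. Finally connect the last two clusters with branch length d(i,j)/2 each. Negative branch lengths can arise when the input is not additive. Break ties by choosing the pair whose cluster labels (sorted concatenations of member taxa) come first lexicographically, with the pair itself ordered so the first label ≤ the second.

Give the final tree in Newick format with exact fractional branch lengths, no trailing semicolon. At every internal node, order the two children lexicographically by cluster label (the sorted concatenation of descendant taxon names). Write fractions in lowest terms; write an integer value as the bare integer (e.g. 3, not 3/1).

(((((A:145/16,L:47/16):19/3,(B:293/20,F:-173/20):49/6):135/16,O:-15/16):11/16,G:343/16):129/32,(I:-25/12,R:61/12):129/32)

1. join I+R (d=3, Q=-311) ⇒ IR; edges |I|=-25/12, |R|=61/12
  updated: d(A,IR)=75/2, d(B,IR)=35, d(F,IR)=27/2, d(G,IR)=59/2, d(IR,L)=29, d(IR,O)=8
2. join B+F (d=6, Q=-507/2) ⇒ BF; edges |B|=293/20, |F|=-173/20
  updated: d(A,BF)=43/2, d(BF,G)=40, d(BF,IR)=85/4, d(BF,L)=39/2, d(BF,O)=37/2
3. join A+L (d=12, Q=-403/2) ⇒ AL; edges |A|=145/16, |L|=47/16
  updated: d(AL,BF)=29/2, d(AL,G)=36, d(AL,IR)=109/4, d(AL,O)=11
4. join AL+BF (d=29/2, Q=-279/2) ⇒ ABFL; edges |AL|=19/3, |BF|=49/6
  updated: d(ABFL,G)=123/4, d(ABFL,IR)=17, d(ABFL,O)=15/2
5. join ABFL+O (d=15/2, Q=-307/4) ⇒ ABFLO; edges |ABFL|=135/16, |O|=-15/16
  updated: d(ABFLO,G)=177/8, d(ABFLO,IR)=35/4
6. join ABFLO+G (d=177/8, Q=-483/8) ⇒ ABFGLO; edges |ABFLO|=11/16, |G|=343/16
  updated: d(ABFGLO,IR)=129/16
7. join ABFGLO+IR (d=129/16) ⇒ ABFGILOR; edges |ABFGLO|=129/32, |IR|=129/32
final tree: (((((A:145/16,L:47/16):19/3,(B:293/20,F:-173/20):49/6):135/16,O:-15/16):11/16,G:343/16):129/32,(I:-25/12,R:61/12):129/32)
total length: 1171/16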